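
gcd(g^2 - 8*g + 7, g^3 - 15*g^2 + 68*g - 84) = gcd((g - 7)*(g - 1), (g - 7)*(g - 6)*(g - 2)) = g - 7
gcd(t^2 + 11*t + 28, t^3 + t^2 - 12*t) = t + 4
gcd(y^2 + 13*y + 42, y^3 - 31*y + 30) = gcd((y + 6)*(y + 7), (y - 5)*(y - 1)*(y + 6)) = y + 6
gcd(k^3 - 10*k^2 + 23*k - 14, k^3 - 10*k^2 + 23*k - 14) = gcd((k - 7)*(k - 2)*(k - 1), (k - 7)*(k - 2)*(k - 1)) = k^3 - 10*k^2 + 23*k - 14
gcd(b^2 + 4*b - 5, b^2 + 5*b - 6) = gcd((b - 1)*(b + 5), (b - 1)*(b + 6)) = b - 1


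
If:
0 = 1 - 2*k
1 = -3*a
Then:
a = -1/3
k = 1/2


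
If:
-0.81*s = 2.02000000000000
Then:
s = -2.49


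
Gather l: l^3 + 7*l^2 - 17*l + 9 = l^3 + 7*l^2 - 17*l + 9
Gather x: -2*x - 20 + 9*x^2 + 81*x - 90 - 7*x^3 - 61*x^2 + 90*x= -7*x^3 - 52*x^2 + 169*x - 110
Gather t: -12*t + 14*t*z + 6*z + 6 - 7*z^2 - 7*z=t*(14*z - 12) - 7*z^2 - z + 6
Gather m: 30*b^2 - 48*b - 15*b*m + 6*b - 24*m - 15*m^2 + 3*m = 30*b^2 - 42*b - 15*m^2 + m*(-15*b - 21)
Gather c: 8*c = 8*c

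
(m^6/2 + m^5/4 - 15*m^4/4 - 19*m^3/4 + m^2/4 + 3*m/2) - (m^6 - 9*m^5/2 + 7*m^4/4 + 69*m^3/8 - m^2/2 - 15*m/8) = -m^6/2 + 19*m^5/4 - 11*m^4/2 - 107*m^3/8 + 3*m^2/4 + 27*m/8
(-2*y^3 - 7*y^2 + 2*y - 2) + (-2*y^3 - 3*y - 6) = -4*y^3 - 7*y^2 - y - 8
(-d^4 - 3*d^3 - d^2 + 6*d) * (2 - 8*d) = 8*d^5 + 22*d^4 + 2*d^3 - 50*d^2 + 12*d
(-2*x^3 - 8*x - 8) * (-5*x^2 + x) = 10*x^5 - 2*x^4 + 40*x^3 + 32*x^2 - 8*x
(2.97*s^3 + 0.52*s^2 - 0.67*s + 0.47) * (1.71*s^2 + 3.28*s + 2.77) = 5.0787*s^5 + 10.6308*s^4 + 8.7868*s^3 + 0.0465*s^2 - 0.3143*s + 1.3019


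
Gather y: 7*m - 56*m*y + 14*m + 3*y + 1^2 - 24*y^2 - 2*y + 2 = 21*m - 24*y^2 + y*(1 - 56*m) + 3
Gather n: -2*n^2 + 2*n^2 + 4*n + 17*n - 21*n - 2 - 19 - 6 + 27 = 0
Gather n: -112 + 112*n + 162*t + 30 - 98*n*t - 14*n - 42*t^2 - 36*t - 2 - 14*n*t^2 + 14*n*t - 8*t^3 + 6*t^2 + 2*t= n*(-14*t^2 - 84*t + 98) - 8*t^3 - 36*t^2 + 128*t - 84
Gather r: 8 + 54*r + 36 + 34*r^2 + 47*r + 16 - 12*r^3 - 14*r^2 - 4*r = -12*r^3 + 20*r^2 + 97*r + 60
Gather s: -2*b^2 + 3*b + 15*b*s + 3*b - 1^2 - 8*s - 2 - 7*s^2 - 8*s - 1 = -2*b^2 + 6*b - 7*s^2 + s*(15*b - 16) - 4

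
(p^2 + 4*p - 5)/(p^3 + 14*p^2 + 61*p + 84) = (p^2 + 4*p - 5)/(p^3 + 14*p^2 + 61*p + 84)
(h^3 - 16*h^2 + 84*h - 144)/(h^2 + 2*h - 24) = (h^2 - 12*h + 36)/(h + 6)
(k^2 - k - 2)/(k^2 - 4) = (k + 1)/(k + 2)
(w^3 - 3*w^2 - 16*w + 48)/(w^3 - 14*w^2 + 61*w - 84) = (w + 4)/(w - 7)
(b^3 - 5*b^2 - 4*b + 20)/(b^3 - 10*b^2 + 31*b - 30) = (b + 2)/(b - 3)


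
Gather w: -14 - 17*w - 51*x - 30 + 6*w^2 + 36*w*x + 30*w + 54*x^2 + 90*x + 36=6*w^2 + w*(36*x + 13) + 54*x^2 + 39*x - 8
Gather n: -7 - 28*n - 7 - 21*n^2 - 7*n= -21*n^2 - 35*n - 14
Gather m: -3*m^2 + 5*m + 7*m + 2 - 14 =-3*m^2 + 12*m - 12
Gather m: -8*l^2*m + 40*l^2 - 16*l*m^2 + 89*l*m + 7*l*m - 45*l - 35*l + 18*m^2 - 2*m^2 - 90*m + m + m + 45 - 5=40*l^2 - 80*l + m^2*(16 - 16*l) + m*(-8*l^2 + 96*l - 88) + 40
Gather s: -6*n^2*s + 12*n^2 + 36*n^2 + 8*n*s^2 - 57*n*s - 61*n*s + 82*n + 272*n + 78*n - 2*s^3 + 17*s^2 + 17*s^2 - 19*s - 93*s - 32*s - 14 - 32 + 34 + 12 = 48*n^2 + 432*n - 2*s^3 + s^2*(8*n + 34) + s*(-6*n^2 - 118*n - 144)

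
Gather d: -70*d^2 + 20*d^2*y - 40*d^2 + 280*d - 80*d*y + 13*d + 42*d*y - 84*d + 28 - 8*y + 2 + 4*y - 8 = d^2*(20*y - 110) + d*(209 - 38*y) - 4*y + 22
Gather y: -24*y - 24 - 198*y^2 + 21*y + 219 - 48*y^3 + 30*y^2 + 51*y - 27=-48*y^3 - 168*y^2 + 48*y + 168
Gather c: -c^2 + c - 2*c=-c^2 - c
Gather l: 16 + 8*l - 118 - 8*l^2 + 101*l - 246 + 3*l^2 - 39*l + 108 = -5*l^2 + 70*l - 240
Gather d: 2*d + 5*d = 7*d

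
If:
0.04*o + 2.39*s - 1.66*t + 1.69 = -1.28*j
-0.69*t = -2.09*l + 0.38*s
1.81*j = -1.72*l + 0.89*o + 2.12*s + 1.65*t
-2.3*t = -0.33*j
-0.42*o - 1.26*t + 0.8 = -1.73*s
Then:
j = -0.49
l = -0.11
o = 0.08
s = -0.49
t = -0.07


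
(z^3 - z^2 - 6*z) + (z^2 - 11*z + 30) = z^3 - 17*z + 30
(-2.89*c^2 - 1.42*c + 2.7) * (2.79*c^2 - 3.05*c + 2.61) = -8.0631*c^4 + 4.8527*c^3 + 4.3211*c^2 - 11.9412*c + 7.047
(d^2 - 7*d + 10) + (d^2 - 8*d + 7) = 2*d^2 - 15*d + 17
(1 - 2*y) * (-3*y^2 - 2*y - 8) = 6*y^3 + y^2 + 14*y - 8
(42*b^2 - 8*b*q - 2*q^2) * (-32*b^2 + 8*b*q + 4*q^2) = -1344*b^4 + 592*b^3*q + 168*b^2*q^2 - 48*b*q^3 - 8*q^4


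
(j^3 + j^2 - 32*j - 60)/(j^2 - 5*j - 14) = (j^2 - j - 30)/(j - 7)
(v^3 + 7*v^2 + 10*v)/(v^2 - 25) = v*(v + 2)/(v - 5)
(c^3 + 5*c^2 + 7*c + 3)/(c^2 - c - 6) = (c^3 + 5*c^2 + 7*c + 3)/(c^2 - c - 6)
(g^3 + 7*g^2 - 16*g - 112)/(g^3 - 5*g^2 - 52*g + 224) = (g + 4)/(g - 8)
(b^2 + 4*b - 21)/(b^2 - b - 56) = (b - 3)/(b - 8)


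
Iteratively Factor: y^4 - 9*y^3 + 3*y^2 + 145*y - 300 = (y - 3)*(y^3 - 6*y^2 - 15*y + 100) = (y - 3)*(y + 4)*(y^2 - 10*y + 25) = (y - 5)*(y - 3)*(y + 4)*(y - 5)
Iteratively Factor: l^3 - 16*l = (l + 4)*(l^2 - 4*l) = (l - 4)*(l + 4)*(l)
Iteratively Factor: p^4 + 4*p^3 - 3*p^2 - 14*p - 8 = (p + 1)*(p^3 + 3*p^2 - 6*p - 8) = (p + 1)*(p + 4)*(p^2 - p - 2) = (p - 2)*(p + 1)*(p + 4)*(p + 1)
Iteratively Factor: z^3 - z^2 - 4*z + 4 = (z - 2)*(z^2 + z - 2) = (z - 2)*(z + 2)*(z - 1)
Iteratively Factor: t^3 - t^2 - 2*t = (t + 1)*(t^2 - 2*t) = (t - 2)*(t + 1)*(t)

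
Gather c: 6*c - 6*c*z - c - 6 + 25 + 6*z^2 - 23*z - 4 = c*(5 - 6*z) + 6*z^2 - 23*z + 15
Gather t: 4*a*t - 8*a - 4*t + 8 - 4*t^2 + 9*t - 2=-8*a - 4*t^2 + t*(4*a + 5) + 6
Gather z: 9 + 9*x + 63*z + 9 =9*x + 63*z + 18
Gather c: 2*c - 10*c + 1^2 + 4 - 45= -8*c - 40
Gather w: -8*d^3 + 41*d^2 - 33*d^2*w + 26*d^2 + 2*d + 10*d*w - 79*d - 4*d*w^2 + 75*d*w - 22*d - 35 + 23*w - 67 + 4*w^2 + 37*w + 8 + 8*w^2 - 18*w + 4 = -8*d^3 + 67*d^2 - 99*d + w^2*(12 - 4*d) + w*(-33*d^2 + 85*d + 42) - 90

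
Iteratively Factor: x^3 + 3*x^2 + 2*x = (x + 1)*(x^2 + 2*x) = (x + 1)*(x + 2)*(x)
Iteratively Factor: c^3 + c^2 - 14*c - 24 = (c - 4)*(c^2 + 5*c + 6) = (c - 4)*(c + 3)*(c + 2)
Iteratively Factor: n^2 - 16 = (n - 4)*(n + 4)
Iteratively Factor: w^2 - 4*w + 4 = (w - 2)*(w - 2)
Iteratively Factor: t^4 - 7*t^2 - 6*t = (t + 1)*(t^3 - t^2 - 6*t) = (t - 3)*(t + 1)*(t^2 + 2*t) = t*(t - 3)*(t + 1)*(t + 2)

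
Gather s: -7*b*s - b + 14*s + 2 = -b + s*(14 - 7*b) + 2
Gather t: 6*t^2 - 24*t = 6*t^2 - 24*t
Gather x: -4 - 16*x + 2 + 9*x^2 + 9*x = 9*x^2 - 7*x - 2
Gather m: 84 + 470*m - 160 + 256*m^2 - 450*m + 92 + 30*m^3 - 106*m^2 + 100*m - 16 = 30*m^3 + 150*m^2 + 120*m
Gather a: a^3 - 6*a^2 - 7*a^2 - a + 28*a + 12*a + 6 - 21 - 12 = a^3 - 13*a^2 + 39*a - 27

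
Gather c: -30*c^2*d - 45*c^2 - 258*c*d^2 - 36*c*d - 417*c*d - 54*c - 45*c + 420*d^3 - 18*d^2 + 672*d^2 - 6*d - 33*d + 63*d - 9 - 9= c^2*(-30*d - 45) + c*(-258*d^2 - 453*d - 99) + 420*d^3 + 654*d^2 + 24*d - 18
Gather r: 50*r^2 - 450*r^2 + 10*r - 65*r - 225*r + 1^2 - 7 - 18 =-400*r^2 - 280*r - 24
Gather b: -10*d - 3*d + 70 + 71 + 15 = 156 - 13*d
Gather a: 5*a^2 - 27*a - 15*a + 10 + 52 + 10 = 5*a^2 - 42*a + 72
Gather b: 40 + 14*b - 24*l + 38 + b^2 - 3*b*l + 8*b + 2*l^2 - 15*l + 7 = b^2 + b*(22 - 3*l) + 2*l^2 - 39*l + 85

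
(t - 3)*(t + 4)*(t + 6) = t^3 + 7*t^2 - 6*t - 72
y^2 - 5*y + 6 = (y - 3)*(y - 2)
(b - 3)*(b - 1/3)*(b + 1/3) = b^3 - 3*b^2 - b/9 + 1/3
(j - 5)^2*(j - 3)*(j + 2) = j^4 - 11*j^3 + 29*j^2 + 35*j - 150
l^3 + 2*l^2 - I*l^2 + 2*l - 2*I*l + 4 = (l + 2)*(l - 2*I)*(l + I)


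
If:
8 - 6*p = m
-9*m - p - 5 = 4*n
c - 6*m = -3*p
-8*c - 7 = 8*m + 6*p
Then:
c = -251/118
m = 17/59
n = -3143/1416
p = 455/354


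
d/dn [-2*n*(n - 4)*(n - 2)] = -6*n^2 + 24*n - 16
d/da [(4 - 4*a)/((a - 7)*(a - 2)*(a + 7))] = 4*(2*a^3 - 5*a^2 + 4*a - 49)/(a^6 - 4*a^5 - 94*a^4 + 392*a^3 + 2009*a^2 - 9604*a + 9604)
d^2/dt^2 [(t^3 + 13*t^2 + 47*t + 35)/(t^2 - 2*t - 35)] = 224/(t^3 - 21*t^2 + 147*t - 343)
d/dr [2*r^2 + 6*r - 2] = 4*r + 6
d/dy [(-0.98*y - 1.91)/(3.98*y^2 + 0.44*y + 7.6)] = (3.9004*y^2 + 15.2036*y - 6.6076)/(15.8404*y^4 + 3.5024*y^3 + 60.6896*y^2 + 6.688*y + 57.76)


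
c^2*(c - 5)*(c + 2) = c^4 - 3*c^3 - 10*c^2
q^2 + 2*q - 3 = (q - 1)*(q + 3)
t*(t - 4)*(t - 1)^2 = t^4 - 6*t^3 + 9*t^2 - 4*t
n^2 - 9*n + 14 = (n - 7)*(n - 2)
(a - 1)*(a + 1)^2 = a^3 + a^2 - a - 1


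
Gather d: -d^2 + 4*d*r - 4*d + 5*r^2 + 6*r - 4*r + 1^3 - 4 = -d^2 + d*(4*r - 4) + 5*r^2 + 2*r - 3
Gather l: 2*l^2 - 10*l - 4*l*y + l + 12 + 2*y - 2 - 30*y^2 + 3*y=2*l^2 + l*(-4*y - 9) - 30*y^2 + 5*y + 10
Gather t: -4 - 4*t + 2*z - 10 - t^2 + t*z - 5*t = -t^2 + t*(z - 9) + 2*z - 14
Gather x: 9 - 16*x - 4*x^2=-4*x^2 - 16*x + 9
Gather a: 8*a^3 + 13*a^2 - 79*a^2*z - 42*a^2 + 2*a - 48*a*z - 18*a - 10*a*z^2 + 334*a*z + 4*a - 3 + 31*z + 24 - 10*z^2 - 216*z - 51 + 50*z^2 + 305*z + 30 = 8*a^3 + a^2*(-79*z - 29) + a*(-10*z^2 + 286*z - 12) + 40*z^2 + 120*z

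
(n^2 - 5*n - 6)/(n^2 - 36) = (n + 1)/(n + 6)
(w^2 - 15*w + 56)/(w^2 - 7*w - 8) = (w - 7)/(w + 1)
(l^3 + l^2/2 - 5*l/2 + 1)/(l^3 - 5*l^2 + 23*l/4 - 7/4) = 2*(l + 2)/(2*l - 7)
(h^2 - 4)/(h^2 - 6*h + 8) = (h + 2)/(h - 4)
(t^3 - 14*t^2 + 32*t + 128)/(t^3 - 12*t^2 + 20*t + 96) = (t - 8)/(t - 6)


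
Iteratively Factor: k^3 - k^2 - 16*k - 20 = (k + 2)*(k^2 - 3*k - 10) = (k + 2)^2*(k - 5)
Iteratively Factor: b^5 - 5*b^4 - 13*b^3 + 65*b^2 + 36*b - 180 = (b - 3)*(b^4 - 2*b^3 - 19*b^2 + 8*b + 60) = (b - 3)*(b + 3)*(b^3 - 5*b^2 - 4*b + 20) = (b - 3)*(b + 2)*(b + 3)*(b^2 - 7*b + 10) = (b - 5)*(b - 3)*(b + 2)*(b + 3)*(b - 2)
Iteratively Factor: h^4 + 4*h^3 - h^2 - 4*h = (h - 1)*(h^3 + 5*h^2 + 4*h) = h*(h - 1)*(h^2 + 5*h + 4) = h*(h - 1)*(h + 4)*(h + 1)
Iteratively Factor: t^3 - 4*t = (t + 2)*(t^2 - 2*t) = (t - 2)*(t + 2)*(t)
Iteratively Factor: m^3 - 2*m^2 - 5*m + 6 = (m - 3)*(m^2 + m - 2) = (m - 3)*(m + 2)*(m - 1)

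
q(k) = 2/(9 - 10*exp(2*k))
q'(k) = 40*exp(2*k)/(9 - 10*exp(2*k))^2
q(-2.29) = 0.22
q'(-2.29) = 0.01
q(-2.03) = 0.23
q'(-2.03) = 0.01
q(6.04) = -0.00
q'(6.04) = 0.00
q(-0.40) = 0.44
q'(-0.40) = 0.88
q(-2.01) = 0.23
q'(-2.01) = 0.01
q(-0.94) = 0.27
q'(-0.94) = 0.11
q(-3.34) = 0.22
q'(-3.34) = 0.00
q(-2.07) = 0.23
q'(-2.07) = 0.01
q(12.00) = 0.00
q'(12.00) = 0.00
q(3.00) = 0.00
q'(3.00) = 0.00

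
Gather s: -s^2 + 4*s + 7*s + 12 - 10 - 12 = -s^2 + 11*s - 10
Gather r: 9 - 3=6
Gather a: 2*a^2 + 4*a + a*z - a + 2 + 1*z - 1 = 2*a^2 + a*(z + 3) + z + 1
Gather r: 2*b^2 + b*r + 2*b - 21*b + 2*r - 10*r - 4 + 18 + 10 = 2*b^2 - 19*b + r*(b - 8) + 24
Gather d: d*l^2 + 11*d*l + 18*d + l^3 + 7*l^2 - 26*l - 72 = d*(l^2 + 11*l + 18) + l^3 + 7*l^2 - 26*l - 72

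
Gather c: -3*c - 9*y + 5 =-3*c - 9*y + 5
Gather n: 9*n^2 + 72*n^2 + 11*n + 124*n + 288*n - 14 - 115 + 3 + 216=81*n^2 + 423*n + 90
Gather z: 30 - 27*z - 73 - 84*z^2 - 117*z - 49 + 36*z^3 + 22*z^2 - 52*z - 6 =36*z^3 - 62*z^2 - 196*z - 98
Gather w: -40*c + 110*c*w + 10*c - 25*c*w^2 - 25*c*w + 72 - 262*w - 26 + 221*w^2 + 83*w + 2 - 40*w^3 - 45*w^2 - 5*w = -30*c - 40*w^3 + w^2*(176 - 25*c) + w*(85*c - 184) + 48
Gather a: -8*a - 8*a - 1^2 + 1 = -16*a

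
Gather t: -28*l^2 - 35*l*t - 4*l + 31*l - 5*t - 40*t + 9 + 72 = -28*l^2 + 27*l + t*(-35*l - 45) + 81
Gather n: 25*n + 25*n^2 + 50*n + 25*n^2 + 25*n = 50*n^2 + 100*n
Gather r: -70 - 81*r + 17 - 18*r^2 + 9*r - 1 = -18*r^2 - 72*r - 54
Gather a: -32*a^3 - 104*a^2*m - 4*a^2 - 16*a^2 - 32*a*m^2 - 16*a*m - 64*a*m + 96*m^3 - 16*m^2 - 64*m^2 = -32*a^3 + a^2*(-104*m - 20) + a*(-32*m^2 - 80*m) + 96*m^3 - 80*m^2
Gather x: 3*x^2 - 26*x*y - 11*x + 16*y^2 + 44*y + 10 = 3*x^2 + x*(-26*y - 11) + 16*y^2 + 44*y + 10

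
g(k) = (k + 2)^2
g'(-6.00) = -8.00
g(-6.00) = 16.00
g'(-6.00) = -8.00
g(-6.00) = 16.00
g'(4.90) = 13.80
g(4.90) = 47.61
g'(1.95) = 7.90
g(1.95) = 15.60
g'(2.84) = 9.68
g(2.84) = 23.43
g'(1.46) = 6.92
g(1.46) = 11.97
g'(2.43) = 8.86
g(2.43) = 19.62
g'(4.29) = 12.58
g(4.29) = 39.56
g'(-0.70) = 2.60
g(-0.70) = 1.69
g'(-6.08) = -8.16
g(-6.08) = 16.65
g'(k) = 2*k + 4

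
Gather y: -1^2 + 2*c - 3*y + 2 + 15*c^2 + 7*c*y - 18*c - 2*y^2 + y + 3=15*c^2 - 16*c - 2*y^2 + y*(7*c - 2) + 4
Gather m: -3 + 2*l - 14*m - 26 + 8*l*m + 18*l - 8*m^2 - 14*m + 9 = 20*l - 8*m^2 + m*(8*l - 28) - 20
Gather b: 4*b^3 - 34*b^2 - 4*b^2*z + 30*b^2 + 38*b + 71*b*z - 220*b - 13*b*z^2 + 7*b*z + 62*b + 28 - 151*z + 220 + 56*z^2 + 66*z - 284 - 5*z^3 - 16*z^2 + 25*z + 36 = 4*b^3 + b^2*(-4*z - 4) + b*(-13*z^2 + 78*z - 120) - 5*z^3 + 40*z^2 - 60*z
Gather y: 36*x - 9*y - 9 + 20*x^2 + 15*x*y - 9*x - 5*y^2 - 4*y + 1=20*x^2 + 27*x - 5*y^2 + y*(15*x - 13) - 8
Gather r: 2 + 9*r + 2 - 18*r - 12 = -9*r - 8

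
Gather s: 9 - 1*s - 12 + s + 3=0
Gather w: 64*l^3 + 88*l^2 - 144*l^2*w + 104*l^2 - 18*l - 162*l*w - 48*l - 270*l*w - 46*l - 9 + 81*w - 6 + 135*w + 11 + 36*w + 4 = 64*l^3 + 192*l^2 - 112*l + w*(-144*l^2 - 432*l + 252)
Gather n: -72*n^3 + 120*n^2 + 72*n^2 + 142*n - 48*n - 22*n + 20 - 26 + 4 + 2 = -72*n^3 + 192*n^2 + 72*n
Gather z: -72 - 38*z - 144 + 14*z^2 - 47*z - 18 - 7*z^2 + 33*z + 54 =7*z^2 - 52*z - 180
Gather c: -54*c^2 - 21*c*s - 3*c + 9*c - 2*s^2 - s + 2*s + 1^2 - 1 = -54*c^2 + c*(6 - 21*s) - 2*s^2 + s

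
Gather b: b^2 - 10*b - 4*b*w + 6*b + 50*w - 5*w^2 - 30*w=b^2 + b*(-4*w - 4) - 5*w^2 + 20*w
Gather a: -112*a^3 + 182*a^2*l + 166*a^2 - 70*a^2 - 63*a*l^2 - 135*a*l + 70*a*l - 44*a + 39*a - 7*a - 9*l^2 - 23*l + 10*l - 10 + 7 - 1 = -112*a^3 + a^2*(182*l + 96) + a*(-63*l^2 - 65*l - 12) - 9*l^2 - 13*l - 4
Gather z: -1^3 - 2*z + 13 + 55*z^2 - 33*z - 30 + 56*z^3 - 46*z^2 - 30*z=56*z^3 + 9*z^2 - 65*z - 18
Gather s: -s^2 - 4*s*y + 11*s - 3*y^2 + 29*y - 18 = -s^2 + s*(11 - 4*y) - 3*y^2 + 29*y - 18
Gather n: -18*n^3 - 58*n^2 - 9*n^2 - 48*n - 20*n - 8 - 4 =-18*n^3 - 67*n^2 - 68*n - 12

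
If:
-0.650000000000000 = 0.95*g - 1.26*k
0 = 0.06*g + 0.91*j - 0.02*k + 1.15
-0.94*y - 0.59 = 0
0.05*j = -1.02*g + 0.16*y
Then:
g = -0.04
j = -1.25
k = 0.49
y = -0.63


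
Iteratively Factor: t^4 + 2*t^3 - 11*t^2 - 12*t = (t)*(t^3 + 2*t^2 - 11*t - 12) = t*(t + 4)*(t^2 - 2*t - 3) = t*(t + 1)*(t + 4)*(t - 3)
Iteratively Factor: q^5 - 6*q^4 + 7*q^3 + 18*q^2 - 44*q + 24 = (q - 1)*(q^4 - 5*q^3 + 2*q^2 + 20*q - 24) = (q - 3)*(q - 1)*(q^3 - 2*q^2 - 4*q + 8) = (q - 3)*(q - 2)*(q - 1)*(q^2 - 4) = (q - 3)*(q - 2)^2*(q - 1)*(q + 2)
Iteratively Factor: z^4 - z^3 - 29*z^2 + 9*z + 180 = (z - 5)*(z^3 + 4*z^2 - 9*z - 36) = (z - 5)*(z + 4)*(z^2 - 9) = (z - 5)*(z - 3)*(z + 4)*(z + 3)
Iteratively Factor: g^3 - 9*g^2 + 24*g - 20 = (g - 2)*(g^2 - 7*g + 10) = (g - 2)^2*(g - 5)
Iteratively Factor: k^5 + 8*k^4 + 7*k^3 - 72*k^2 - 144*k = (k + 4)*(k^4 + 4*k^3 - 9*k^2 - 36*k) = (k + 3)*(k + 4)*(k^3 + k^2 - 12*k) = (k - 3)*(k + 3)*(k + 4)*(k^2 + 4*k) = (k - 3)*(k + 3)*(k + 4)^2*(k)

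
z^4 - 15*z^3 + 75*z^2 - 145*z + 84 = (z - 7)*(z - 4)*(z - 3)*(z - 1)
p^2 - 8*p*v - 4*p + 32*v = (p - 4)*(p - 8*v)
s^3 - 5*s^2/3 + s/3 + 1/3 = (s - 1)^2*(s + 1/3)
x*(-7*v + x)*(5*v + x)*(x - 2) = -35*v^2*x^2 + 70*v^2*x - 2*v*x^3 + 4*v*x^2 + x^4 - 2*x^3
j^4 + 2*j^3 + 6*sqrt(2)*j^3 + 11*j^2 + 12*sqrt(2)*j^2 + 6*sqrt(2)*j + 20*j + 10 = (j + 1)^2*(j + sqrt(2))*(j + 5*sqrt(2))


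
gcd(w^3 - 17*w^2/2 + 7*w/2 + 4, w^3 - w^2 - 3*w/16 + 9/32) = w + 1/2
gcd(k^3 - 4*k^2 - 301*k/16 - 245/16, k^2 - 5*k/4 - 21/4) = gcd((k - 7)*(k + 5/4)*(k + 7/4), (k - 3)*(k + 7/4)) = k + 7/4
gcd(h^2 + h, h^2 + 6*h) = h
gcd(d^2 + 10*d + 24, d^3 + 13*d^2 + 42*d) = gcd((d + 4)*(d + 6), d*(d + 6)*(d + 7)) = d + 6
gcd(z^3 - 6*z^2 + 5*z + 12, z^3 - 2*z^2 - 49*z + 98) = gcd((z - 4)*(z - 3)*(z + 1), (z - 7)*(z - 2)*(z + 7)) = 1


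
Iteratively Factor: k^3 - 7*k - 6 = (k + 1)*(k^2 - k - 6) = (k - 3)*(k + 1)*(k + 2)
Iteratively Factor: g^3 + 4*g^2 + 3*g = (g + 3)*(g^2 + g) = (g + 1)*(g + 3)*(g)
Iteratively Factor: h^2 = (h)*(h)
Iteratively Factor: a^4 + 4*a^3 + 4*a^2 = (a + 2)*(a^3 + 2*a^2) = a*(a + 2)*(a^2 + 2*a) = a^2*(a + 2)*(a + 2)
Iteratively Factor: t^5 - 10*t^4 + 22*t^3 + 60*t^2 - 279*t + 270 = (t - 3)*(t^4 - 7*t^3 + t^2 + 63*t - 90) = (t - 3)*(t - 2)*(t^3 - 5*t^2 - 9*t + 45) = (t - 5)*(t - 3)*(t - 2)*(t^2 - 9) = (t - 5)*(t - 3)*(t - 2)*(t + 3)*(t - 3)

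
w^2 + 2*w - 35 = (w - 5)*(w + 7)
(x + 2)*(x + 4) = x^2 + 6*x + 8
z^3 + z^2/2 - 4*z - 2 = (z - 2)*(z + 1/2)*(z + 2)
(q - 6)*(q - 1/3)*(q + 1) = q^3 - 16*q^2/3 - 13*q/3 + 2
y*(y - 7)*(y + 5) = y^3 - 2*y^2 - 35*y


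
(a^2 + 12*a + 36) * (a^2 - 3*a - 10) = a^4 + 9*a^3 - 10*a^2 - 228*a - 360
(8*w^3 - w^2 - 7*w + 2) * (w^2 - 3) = 8*w^5 - w^4 - 31*w^3 + 5*w^2 + 21*w - 6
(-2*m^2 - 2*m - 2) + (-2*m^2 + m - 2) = -4*m^2 - m - 4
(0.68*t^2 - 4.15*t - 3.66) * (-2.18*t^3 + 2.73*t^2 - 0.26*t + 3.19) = -1.4824*t^5 + 10.9034*t^4 - 3.5275*t^3 - 6.7436*t^2 - 12.2869*t - 11.6754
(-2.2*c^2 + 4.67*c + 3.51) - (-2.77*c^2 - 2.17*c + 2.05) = 0.57*c^2 + 6.84*c + 1.46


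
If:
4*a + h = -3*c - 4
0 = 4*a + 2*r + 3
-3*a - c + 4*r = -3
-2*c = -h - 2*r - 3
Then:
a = -11/47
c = -20/47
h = -84/47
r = -97/94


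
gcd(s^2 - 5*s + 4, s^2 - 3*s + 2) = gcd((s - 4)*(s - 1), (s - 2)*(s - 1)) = s - 1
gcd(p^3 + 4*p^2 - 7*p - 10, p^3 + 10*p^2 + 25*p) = p + 5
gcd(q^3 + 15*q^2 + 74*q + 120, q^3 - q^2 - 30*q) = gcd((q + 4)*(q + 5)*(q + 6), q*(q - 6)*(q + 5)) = q + 5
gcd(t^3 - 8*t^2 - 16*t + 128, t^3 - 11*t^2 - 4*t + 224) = t^2 - 4*t - 32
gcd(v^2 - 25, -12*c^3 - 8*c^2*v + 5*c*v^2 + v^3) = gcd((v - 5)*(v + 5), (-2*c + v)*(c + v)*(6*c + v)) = 1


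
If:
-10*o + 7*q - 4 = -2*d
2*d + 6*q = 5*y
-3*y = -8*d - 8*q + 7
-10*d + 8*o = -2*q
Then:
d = 489/1108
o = 719/2216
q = 1007/1108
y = 351/277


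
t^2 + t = t*(t + 1)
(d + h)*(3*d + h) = 3*d^2 + 4*d*h + h^2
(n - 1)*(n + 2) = n^2 + n - 2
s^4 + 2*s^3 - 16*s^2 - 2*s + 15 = (s - 3)*(s - 1)*(s + 1)*(s + 5)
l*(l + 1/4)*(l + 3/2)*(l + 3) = l^4 + 19*l^3/4 + 45*l^2/8 + 9*l/8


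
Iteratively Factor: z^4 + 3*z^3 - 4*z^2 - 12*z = (z - 2)*(z^3 + 5*z^2 + 6*z) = z*(z - 2)*(z^2 + 5*z + 6) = z*(z - 2)*(z + 3)*(z + 2)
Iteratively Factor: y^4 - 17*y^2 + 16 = (y + 4)*(y^3 - 4*y^2 - y + 4) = (y + 1)*(y + 4)*(y^2 - 5*y + 4) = (y - 4)*(y + 1)*(y + 4)*(y - 1)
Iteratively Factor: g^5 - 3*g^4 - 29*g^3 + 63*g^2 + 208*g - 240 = (g + 4)*(g^4 - 7*g^3 - g^2 + 67*g - 60) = (g - 1)*(g + 4)*(g^3 - 6*g^2 - 7*g + 60) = (g - 4)*(g - 1)*(g + 4)*(g^2 - 2*g - 15) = (g - 5)*(g - 4)*(g - 1)*(g + 4)*(g + 3)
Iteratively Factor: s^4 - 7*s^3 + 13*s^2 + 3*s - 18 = (s + 1)*(s^3 - 8*s^2 + 21*s - 18) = (s - 3)*(s + 1)*(s^2 - 5*s + 6) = (s - 3)*(s - 2)*(s + 1)*(s - 3)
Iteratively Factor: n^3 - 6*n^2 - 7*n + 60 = (n - 5)*(n^2 - n - 12) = (n - 5)*(n + 3)*(n - 4)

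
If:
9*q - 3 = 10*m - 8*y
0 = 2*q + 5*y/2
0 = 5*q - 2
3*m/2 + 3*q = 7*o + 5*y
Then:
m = -49/250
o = 179/500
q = 2/5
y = -8/25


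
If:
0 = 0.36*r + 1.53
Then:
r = -4.25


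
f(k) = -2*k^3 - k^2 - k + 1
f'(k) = -6*k^2 - 2*k - 1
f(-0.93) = 2.67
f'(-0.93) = -4.33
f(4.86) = -257.06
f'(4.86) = -152.44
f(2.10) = -24.03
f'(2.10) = -31.66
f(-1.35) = 5.45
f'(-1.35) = -9.24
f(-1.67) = 9.20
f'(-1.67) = -14.39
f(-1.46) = 6.55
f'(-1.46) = -10.87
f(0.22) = 0.71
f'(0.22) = -1.73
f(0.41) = 0.28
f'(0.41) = -2.83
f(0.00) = 1.00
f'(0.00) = -1.00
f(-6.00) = 403.00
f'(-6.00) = -205.00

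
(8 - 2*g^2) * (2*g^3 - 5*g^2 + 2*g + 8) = -4*g^5 + 10*g^4 + 12*g^3 - 56*g^2 + 16*g + 64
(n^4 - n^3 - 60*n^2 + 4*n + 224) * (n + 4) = n^5 + 3*n^4 - 64*n^3 - 236*n^2 + 240*n + 896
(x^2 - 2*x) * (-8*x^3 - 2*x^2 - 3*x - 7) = -8*x^5 + 14*x^4 + x^3 - x^2 + 14*x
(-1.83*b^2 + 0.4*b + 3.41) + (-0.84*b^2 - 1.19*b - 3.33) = -2.67*b^2 - 0.79*b + 0.0800000000000001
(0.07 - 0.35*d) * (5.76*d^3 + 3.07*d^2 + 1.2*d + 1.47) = -2.016*d^4 - 0.6713*d^3 - 0.2051*d^2 - 0.4305*d + 0.1029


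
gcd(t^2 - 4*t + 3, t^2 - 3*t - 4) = 1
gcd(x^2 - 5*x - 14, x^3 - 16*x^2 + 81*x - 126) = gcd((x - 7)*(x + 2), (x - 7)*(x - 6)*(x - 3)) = x - 7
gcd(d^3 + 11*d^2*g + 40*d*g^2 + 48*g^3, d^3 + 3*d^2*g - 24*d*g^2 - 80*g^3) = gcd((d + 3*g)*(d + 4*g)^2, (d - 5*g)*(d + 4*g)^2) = d^2 + 8*d*g + 16*g^2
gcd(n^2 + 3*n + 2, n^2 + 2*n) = n + 2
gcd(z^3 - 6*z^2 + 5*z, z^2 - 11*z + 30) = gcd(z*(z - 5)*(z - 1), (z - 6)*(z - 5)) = z - 5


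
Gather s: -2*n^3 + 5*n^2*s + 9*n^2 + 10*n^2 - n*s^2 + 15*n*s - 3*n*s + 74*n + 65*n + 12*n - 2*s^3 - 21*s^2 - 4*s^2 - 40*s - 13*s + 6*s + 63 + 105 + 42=-2*n^3 + 19*n^2 + 151*n - 2*s^3 + s^2*(-n - 25) + s*(5*n^2 + 12*n - 47) + 210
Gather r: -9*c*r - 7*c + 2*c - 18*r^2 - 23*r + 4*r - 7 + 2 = -5*c - 18*r^2 + r*(-9*c - 19) - 5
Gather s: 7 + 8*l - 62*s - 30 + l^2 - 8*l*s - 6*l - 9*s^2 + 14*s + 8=l^2 + 2*l - 9*s^2 + s*(-8*l - 48) - 15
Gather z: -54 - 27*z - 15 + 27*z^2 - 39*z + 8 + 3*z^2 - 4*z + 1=30*z^2 - 70*z - 60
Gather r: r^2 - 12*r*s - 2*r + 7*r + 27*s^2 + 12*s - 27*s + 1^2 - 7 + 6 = r^2 + r*(5 - 12*s) + 27*s^2 - 15*s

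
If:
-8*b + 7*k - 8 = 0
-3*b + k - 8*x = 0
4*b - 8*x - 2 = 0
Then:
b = 22/41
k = 72/41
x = 3/164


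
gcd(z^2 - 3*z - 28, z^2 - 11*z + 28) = z - 7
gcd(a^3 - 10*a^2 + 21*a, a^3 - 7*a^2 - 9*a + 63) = a^2 - 10*a + 21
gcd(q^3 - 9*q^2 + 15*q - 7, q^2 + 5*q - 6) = q - 1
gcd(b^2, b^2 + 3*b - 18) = 1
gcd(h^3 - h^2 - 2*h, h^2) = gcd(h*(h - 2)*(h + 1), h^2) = h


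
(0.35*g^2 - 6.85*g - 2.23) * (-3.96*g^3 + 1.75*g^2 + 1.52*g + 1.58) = -1.386*g^5 + 27.7385*g^4 - 2.6247*g^3 - 13.7615*g^2 - 14.2126*g - 3.5234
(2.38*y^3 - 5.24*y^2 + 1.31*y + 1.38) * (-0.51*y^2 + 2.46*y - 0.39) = -1.2138*y^5 + 8.5272*y^4 - 14.4867*y^3 + 4.5624*y^2 + 2.8839*y - 0.5382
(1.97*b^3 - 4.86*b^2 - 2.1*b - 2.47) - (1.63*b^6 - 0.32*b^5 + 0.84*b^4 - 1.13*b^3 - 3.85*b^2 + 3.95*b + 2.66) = -1.63*b^6 + 0.32*b^5 - 0.84*b^4 + 3.1*b^3 - 1.01*b^2 - 6.05*b - 5.13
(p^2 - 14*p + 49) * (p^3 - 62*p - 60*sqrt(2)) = p^5 - 14*p^4 - 13*p^3 - 60*sqrt(2)*p^2 + 868*p^2 - 3038*p + 840*sqrt(2)*p - 2940*sqrt(2)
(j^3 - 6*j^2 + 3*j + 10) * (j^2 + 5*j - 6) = j^5 - j^4 - 33*j^3 + 61*j^2 + 32*j - 60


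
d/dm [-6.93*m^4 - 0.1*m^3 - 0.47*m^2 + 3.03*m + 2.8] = -27.72*m^3 - 0.3*m^2 - 0.94*m + 3.03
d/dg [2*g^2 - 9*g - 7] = 4*g - 9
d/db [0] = 0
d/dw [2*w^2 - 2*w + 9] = 4*w - 2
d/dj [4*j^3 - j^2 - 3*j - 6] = 12*j^2 - 2*j - 3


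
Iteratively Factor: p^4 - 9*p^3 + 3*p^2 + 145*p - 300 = (p - 5)*(p^3 - 4*p^2 - 17*p + 60) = (p - 5)*(p + 4)*(p^2 - 8*p + 15) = (p - 5)*(p - 3)*(p + 4)*(p - 5)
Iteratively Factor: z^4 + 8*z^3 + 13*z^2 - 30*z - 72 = (z - 2)*(z^3 + 10*z^2 + 33*z + 36) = (z - 2)*(z + 4)*(z^2 + 6*z + 9) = (z - 2)*(z + 3)*(z + 4)*(z + 3)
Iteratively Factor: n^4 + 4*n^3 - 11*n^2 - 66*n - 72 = (n + 3)*(n^3 + n^2 - 14*n - 24) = (n + 3)^2*(n^2 - 2*n - 8) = (n - 4)*(n + 3)^2*(n + 2)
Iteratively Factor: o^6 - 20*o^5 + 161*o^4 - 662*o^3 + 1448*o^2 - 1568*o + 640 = (o - 2)*(o^5 - 18*o^4 + 125*o^3 - 412*o^2 + 624*o - 320) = (o - 2)*(o - 1)*(o^4 - 17*o^3 + 108*o^2 - 304*o + 320) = (o - 5)*(o - 2)*(o - 1)*(o^3 - 12*o^2 + 48*o - 64) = (o - 5)*(o - 4)*(o - 2)*(o - 1)*(o^2 - 8*o + 16) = (o - 5)*(o - 4)^2*(o - 2)*(o - 1)*(o - 4)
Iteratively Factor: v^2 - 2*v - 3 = (v + 1)*(v - 3)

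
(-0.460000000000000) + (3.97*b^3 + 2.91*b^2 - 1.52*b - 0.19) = 3.97*b^3 + 2.91*b^2 - 1.52*b - 0.65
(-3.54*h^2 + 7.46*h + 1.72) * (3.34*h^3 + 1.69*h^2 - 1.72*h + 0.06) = -11.8236*h^5 + 18.9338*h^4 + 24.441*h^3 - 10.1368*h^2 - 2.5108*h + 0.1032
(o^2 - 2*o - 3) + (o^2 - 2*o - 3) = 2*o^2 - 4*o - 6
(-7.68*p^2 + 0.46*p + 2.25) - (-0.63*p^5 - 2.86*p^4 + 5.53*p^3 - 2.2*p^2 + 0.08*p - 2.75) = 0.63*p^5 + 2.86*p^4 - 5.53*p^3 - 5.48*p^2 + 0.38*p + 5.0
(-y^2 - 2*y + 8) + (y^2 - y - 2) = 6 - 3*y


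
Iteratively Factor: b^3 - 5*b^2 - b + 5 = (b - 5)*(b^2 - 1) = (b - 5)*(b - 1)*(b + 1)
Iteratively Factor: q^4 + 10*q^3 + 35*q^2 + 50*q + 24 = (q + 1)*(q^3 + 9*q^2 + 26*q + 24) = (q + 1)*(q + 4)*(q^2 + 5*q + 6) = (q + 1)*(q + 2)*(q + 4)*(q + 3)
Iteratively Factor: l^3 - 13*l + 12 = (l + 4)*(l^2 - 4*l + 3) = (l - 1)*(l + 4)*(l - 3)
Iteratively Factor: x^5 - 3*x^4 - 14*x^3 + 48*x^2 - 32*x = (x - 1)*(x^4 - 2*x^3 - 16*x^2 + 32*x) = (x - 2)*(x - 1)*(x^3 - 16*x) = x*(x - 2)*(x - 1)*(x^2 - 16) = x*(x - 4)*(x - 2)*(x - 1)*(x + 4)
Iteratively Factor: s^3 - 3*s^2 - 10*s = (s)*(s^2 - 3*s - 10) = s*(s - 5)*(s + 2)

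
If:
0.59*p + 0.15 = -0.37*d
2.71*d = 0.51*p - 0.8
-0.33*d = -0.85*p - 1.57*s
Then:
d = -0.31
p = -0.06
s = -0.03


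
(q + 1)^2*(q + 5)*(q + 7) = q^4 + 14*q^3 + 60*q^2 + 82*q + 35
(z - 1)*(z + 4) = z^2 + 3*z - 4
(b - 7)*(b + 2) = b^2 - 5*b - 14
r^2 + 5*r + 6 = (r + 2)*(r + 3)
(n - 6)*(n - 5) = n^2 - 11*n + 30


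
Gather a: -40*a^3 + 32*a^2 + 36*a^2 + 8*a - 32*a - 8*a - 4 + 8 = -40*a^3 + 68*a^2 - 32*a + 4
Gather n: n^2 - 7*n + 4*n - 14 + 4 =n^2 - 3*n - 10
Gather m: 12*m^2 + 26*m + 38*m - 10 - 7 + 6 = 12*m^2 + 64*m - 11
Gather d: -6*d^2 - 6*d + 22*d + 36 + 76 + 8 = -6*d^2 + 16*d + 120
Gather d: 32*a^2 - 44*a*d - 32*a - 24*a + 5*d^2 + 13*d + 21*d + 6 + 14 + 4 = 32*a^2 - 56*a + 5*d^2 + d*(34 - 44*a) + 24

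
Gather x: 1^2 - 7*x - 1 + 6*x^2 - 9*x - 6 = 6*x^2 - 16*x - 6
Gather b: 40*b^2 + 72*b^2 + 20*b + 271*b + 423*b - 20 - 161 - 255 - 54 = 112*b^2 + 714*b - 490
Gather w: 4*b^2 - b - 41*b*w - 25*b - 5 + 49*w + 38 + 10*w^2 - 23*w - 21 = 4*b^2 - 26*b + 10*w^2 + w*(26 - 41*b) + 12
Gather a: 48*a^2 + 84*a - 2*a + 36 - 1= 48*a^2 + 82*a + 35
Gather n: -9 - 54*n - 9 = -54*n - 18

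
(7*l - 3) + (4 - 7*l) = 1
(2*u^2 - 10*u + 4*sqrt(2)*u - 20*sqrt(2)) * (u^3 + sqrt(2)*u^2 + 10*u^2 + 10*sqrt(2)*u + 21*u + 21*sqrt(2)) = 2*u^5 + 6*sqrt(2)*u^4 + 10*u^4 - 50*u^3 + 30*sqrt(2)*u^3 - 174*sqrt(2)*u^2 - 170*u^2 - 630*sqrt(2)*u - 232*u - 840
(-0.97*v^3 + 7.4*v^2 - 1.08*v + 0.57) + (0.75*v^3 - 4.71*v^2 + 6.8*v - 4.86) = -0.22*v^3 + 2.69*v^2 + 5.72*v - 4.29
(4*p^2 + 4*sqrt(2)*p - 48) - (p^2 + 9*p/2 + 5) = 3*p^2 - 9*p/2 + 4*sqrt(2)*p - 53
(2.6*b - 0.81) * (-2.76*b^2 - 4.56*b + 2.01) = -7.176*b^3 - 9.6204*b^2 + 8.9196*b - 1.6281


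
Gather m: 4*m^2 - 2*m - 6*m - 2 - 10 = 4*m^2 - 8*m - 12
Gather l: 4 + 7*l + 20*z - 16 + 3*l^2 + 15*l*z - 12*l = 3*l^2 + l*(15*z - 5) + 20*z - 12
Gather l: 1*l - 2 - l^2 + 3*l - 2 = -l^2 + 4*l - 4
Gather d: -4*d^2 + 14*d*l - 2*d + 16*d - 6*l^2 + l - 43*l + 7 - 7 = -4*d^2 + d*(14*l + 14) - 6*l^2 - 42*l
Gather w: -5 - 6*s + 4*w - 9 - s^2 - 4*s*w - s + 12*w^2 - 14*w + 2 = -s^2 - 7*s + 12*w^2 + w*(-4*s - 10) - 12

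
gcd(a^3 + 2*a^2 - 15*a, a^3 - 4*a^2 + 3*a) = a^2 - 3*a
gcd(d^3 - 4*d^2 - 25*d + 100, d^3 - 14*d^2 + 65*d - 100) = d^2 - 9*d + 20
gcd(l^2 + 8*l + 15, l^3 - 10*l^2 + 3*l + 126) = l + 3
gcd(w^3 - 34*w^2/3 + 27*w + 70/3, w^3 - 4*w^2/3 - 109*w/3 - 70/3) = w^2 - 19*w/3 - 14/3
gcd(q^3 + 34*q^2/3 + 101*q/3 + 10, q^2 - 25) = q + 5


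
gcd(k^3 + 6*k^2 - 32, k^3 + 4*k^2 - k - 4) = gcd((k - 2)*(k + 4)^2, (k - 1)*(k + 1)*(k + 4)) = k + 4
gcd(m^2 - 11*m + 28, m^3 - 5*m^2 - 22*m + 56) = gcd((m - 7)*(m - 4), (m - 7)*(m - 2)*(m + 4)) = m - 7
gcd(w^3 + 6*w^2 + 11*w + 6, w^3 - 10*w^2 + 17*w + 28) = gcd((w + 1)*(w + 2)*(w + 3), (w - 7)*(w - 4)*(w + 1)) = w + 1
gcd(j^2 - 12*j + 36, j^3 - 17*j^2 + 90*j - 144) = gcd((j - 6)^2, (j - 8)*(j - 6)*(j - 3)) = j - 6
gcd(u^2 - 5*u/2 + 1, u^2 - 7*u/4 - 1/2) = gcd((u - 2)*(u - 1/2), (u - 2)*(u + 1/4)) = u - 2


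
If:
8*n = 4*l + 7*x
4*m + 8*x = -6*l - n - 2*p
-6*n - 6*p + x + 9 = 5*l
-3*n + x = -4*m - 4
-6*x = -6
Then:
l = -97/64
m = -595/512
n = 15/128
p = 45/16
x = 1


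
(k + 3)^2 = k^2 + 6*k + 9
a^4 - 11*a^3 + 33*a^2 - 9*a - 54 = (a - 6)*(a - 3)^2*(a + 1)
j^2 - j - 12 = (j - 4)*(j + 3)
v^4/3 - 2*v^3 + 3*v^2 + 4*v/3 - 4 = (v/3 + 1/3)*(v - 3)*(v - 2)^2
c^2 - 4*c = c*(c - 4)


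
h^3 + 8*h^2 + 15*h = h*(h + 3)*(h + 5)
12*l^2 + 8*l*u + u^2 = (2*l + u)*(6*l + u)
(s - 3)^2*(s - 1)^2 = s^4 - 8*s^3 + 22*s^2 - 24*s + 9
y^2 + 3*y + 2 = (y + 1)*(y + 2)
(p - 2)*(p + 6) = p^2 + 4*p - 12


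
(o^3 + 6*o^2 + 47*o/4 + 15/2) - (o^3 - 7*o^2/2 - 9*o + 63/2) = 19*o^2/2 + 83*o/4 - 24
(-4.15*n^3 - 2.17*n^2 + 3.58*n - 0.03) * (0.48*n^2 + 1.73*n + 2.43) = -1.992*n^5 - 8.2211*n^4 - 12.1202*n^3 + 0.9059*n^2 + 8.6475*n - 0.0729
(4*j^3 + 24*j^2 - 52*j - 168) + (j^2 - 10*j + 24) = 4*j^3 + 25*j^2 - 62*j - 144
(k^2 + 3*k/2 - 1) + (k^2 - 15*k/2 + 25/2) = 2*k^2 - 6*k + 23/2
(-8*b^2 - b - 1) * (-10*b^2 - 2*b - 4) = 80*b^4 + 26*b^3 + 44*b^2 + 6*b + 4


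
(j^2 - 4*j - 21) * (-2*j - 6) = -2*j^3 + 2*j^2 + 66*j + 126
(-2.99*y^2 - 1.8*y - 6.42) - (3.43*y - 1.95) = -2.99*y^2 - 5.23*y - 4.47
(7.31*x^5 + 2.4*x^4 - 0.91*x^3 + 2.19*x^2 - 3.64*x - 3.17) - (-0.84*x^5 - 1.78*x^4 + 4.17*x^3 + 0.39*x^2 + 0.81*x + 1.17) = 8.15*x^5 + 4.18*x^4 - 5.08*x^3 + 1.8*x^2 - 4.45*x - 4.34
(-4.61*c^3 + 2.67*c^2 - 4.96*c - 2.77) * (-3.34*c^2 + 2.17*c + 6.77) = 15.3974*c^5 - 18.9215*c^4 - 8.8494*c^3 + 16.5645*c^2 - 39.5901*c - 18.7529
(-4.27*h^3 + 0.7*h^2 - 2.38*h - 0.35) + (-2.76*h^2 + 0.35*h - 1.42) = -4.27*h^3 - 2.06*h^2 - 2.03*h - 1.77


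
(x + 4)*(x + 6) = x^2 + 10*x + 24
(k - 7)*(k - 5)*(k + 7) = k^3 - 5*k^2 - 49*k + 245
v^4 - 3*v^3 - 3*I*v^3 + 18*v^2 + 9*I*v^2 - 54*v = v*(v - 3)*(v - 6*I)*(v + 3*I)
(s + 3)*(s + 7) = s^2 + 10*s + 21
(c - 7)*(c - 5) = c^2 - 12*c + 35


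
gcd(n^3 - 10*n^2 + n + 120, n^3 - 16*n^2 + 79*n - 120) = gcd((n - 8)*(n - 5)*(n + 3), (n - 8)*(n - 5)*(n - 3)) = n^2 - 13*n + 40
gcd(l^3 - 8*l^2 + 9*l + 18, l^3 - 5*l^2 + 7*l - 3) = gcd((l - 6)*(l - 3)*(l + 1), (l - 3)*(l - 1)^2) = l - 3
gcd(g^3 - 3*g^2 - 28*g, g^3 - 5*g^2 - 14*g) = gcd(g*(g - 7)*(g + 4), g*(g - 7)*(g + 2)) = g^2 - 7*g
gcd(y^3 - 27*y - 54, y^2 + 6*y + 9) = y^2 + 6*y + 9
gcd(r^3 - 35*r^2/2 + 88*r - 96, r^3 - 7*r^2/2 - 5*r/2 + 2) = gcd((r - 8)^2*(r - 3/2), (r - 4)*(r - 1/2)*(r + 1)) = 1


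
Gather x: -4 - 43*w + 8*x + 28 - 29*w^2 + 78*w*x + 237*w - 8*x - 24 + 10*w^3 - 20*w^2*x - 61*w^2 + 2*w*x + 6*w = 10*w^3 - 90*w^2 + 200*w + x*(-20*w^2 + 80*w)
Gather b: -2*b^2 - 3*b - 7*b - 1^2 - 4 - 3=-2*b^2 - 10*b - 8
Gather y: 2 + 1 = 3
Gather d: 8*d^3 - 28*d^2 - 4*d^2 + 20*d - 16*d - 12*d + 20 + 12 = 8*d^3 - 32*d^2 - 8*d + 32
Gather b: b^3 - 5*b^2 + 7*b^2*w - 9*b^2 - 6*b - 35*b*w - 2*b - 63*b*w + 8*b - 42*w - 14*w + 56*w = b^3 + b^2*(7*w - 14) - 98*b*w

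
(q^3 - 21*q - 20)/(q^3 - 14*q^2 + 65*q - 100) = (q^2 + 5*q + 4)/(q^2 - 9*q + 20)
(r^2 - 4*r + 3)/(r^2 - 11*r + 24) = (r - 1)/(r - 8)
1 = 1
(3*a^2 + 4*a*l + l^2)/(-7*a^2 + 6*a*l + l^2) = (3*a^2 + 4*a*l + l^2)/(-7*a^2 + 6*a*l + l^2)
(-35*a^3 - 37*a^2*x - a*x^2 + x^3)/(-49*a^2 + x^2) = (5*a^2 + 6*a*x + x^2)/(7*a + x)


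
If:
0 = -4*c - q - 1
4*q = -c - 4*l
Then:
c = -q/4 - 1/4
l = 1/16 - 15*q/16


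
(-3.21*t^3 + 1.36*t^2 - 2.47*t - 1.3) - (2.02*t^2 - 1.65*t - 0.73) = -3.21*t^3 - 0.66*t^2 - 0.82*t - 0.57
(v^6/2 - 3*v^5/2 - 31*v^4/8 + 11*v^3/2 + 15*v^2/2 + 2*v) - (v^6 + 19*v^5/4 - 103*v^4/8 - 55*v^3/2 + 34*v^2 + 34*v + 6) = -v^6/2 - 25*v^5/4 + 9*v^4 + 33*v^3 - 53*v^2/2 - 32*v - 6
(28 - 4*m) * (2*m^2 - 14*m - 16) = -8*m^3 + 112*m^2 - 328*m - 448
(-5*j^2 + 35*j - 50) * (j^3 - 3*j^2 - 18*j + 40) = -5*j^5 + 50*j^4 - 65*j^3 - 680*j^2 + 2300*j - 2000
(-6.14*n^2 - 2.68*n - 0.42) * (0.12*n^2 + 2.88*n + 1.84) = -0.7368*n^4 - 18.0048*n^3 - 19.0664*n^2 - 6.1408*n - 0.7728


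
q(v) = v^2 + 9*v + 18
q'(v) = 2*v + 9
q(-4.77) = -2.18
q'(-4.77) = -0.54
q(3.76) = 65.98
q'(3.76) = 16.52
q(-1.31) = 7.93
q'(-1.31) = 6.38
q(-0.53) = 13.51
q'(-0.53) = 7.94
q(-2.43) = 2.03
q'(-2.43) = 4.14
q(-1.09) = 9.38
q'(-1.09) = 6.82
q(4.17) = 72.92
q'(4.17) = 17.34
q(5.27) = 93.20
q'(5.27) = 19.54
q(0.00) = 18.00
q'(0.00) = 9.00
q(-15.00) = 108.00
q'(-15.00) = -21.00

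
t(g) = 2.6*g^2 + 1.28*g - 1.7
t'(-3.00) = -14.32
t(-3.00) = 17.86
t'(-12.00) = -61.12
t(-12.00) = 357.34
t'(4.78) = 26.14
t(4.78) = 63.82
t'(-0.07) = 0.92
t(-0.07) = -1.78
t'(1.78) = 10.54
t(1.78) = 8.82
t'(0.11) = 1.85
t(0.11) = -1.53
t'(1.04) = 6.69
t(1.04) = 2.44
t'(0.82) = 5.54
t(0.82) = 1.10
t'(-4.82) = -23.78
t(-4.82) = 52.53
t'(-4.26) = -20.87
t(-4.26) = 40.03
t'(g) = 5.2*g + 1.28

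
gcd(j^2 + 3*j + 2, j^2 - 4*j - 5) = j + 1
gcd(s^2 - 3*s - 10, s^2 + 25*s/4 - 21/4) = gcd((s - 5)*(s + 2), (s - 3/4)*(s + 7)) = 1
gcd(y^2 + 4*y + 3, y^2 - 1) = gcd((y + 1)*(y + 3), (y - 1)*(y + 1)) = y + 1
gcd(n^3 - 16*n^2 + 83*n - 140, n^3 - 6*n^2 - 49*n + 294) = n - 7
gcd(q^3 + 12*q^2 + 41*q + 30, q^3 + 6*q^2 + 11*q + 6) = q + 1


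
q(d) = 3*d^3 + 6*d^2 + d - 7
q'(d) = 9*d^2 + 12*d + 1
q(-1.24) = -4.73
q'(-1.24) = -0.04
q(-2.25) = -13.05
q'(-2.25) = 19.56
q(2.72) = 100.48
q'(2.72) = 100.23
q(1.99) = 42.39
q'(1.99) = 60.52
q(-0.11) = -7.04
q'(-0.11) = -0.21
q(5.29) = 610.30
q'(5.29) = 316.34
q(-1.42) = -4.91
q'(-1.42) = 2.11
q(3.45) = 191.06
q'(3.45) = 149.52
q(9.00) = 2675.00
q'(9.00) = 838.00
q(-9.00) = -1717.00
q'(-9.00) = 622.00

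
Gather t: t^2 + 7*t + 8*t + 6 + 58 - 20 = t^2 + 15*t + 44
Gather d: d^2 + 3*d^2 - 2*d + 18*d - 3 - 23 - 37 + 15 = 4*d^2 + 16*d - 48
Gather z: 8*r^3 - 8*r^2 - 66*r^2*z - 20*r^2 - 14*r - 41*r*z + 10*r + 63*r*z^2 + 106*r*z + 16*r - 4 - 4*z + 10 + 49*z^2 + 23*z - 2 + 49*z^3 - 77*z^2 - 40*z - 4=8*r^3 - 28*r^2 + 12*r + 49*z^3 + z^2*(63*r - 28) + z*(-66*r^2 + 65*r - 21)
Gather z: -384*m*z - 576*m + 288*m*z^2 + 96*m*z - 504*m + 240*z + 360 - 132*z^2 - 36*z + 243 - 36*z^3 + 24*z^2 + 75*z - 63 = -1080*m - 36*z^3 + z^2*(288*m - 108) + z*(279 - 288*m) + 540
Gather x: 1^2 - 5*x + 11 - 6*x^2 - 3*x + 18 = -6*x^2 - 8*x + 30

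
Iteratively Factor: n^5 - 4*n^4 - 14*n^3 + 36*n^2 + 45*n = (n + 1)*(n^4 - 5*n^3 - 9*n^2 + 45*n) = n*(n + 1)*(n^3 - 5*n^2 - 9*n + 45) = n*(n - 5)*(n + 1)*(n^2 - 9) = n*(n - 5)*(n + 1)*(n + 3)*(n - 3)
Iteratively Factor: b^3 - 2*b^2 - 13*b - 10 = (b - 5)*(b^2 + 3*b + 2) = (b - 5)*(b + 1)*(b + 2)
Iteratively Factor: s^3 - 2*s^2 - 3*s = (s - 3)*(s^2 + s) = (s - 3)*(s + 1)*(s)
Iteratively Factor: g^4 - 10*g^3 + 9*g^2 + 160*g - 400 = (g - 5)*(g^3 - 5*g^2 - 16*g + 80) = (g - 5)^2*(g^2 - 16) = (g - 5)^2*(g + 4)*(g - 4)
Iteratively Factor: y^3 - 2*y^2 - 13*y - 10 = (y + 1)*(y^2 - 3*y - 10) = (y - 5)*(y + 1)*(y + 2)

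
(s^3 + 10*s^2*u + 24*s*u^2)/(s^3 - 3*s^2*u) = (s^2 + 10*s*u + 24*u^2)/(s*(s - 3*u))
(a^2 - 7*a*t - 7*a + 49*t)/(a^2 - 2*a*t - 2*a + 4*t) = (a^2 - 7*a*t - 7*a + 49*t)/(a^2 - 2*a*t - 2*a + 4*t)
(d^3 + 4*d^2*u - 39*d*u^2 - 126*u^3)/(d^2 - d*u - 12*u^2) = (-d^2 - d*u + 42*u^2)/(-d + 4*u)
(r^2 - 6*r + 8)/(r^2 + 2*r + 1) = (r^2 - 6*r + 8)/(r^2 + 2*r + 1)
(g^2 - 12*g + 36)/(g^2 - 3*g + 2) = (g^2 - 12*g + 36)/(g^2 - 3*g + 2)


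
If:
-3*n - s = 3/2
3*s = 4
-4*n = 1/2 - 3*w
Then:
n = -17/18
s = 4/3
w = -59/54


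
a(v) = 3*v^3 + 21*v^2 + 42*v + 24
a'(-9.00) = 393.00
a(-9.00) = -840.00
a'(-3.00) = -3.00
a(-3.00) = 6.00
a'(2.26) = 182.89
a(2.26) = 260.81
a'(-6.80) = 172.56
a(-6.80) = -233.86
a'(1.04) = 95.41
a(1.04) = 93.77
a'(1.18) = 104.09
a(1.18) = 107.73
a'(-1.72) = -3.61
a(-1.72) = -1.38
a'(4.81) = 452.24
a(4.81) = 1045.73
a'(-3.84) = 13.43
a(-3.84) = 2.51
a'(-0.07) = 39.10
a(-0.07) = 21.16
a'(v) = 9*v^2 + 42*v + 42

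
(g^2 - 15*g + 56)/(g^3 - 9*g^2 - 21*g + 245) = (g - 8)/(g^2 - 2*g - 35)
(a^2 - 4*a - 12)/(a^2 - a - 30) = (a + 2)/(a + 5)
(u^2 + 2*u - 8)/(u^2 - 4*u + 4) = (u + 4)/(u - 2)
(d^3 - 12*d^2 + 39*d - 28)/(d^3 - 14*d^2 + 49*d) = (d^2 - 5*d + 4)/(d*(d - 7))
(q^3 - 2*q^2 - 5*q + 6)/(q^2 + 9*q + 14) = (q^2 - 4*q + 3)/(q + 7)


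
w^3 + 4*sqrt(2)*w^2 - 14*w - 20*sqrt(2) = (w - 2*sqrt(2))*(w + sqrt(2))*(w + 5*sqrt(2))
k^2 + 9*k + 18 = (k + 3)*(k + 6)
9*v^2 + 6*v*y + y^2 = (3*v + y)^2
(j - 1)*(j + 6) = j^2 + 5*j - 6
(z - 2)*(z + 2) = z^2 - 4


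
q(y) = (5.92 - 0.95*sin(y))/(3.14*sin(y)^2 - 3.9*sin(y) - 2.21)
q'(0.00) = 5.16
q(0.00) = -2.68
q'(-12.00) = 0.45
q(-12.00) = -1.59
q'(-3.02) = -10.33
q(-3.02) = -3.57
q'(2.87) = -1.62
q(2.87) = -1.87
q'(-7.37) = 2.05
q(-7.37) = 1.83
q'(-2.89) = -30.74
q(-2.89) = -5.89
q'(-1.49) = 0.23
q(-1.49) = 1.43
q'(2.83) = -1.38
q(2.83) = -1.81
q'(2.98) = -2.51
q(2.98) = -2.09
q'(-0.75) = 10.44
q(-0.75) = 3.44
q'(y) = (5.92 - 0.95*sin(y))*(-6.28*sin(y)*cos(y) + 3.9*cos(y))/(3.14*sin(y)^2 - 3.9*sin(y) - 2.21)^2 - 0.95*cos(y)/(3.14*sin(y)^2 - 3.9*sin(y) - 2.21)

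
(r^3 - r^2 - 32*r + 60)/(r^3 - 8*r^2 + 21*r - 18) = (r^2 + r - 30)/(r^2 - 6*r + 9)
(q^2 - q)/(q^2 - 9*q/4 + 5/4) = 4*q/(4*q - 5)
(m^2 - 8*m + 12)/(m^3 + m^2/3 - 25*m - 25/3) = 3*(m^2 - 8*m + 12)/(3*m^3 + m^2 - 75*m - 25)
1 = 1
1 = 1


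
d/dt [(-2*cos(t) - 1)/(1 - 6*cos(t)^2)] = 2*(6*cos(t)^2 + 6*cos(t) + 1)*sin(t)/(6*sin(t)^2 - 5)^2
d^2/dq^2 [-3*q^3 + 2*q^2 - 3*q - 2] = 4 - 18*q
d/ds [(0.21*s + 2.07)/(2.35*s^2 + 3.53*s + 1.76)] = (0.4935*s^2 + 0.7413*s - (0.21*s + 2.07)*(4.7*s + 3.53) + 0.3696)/(2.35*s^2 + 3.53*s + 1.76)^2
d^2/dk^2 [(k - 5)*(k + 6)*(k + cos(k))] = -k^2*cos(k) - 4*k*sin(k) - k*cos(k) + 6*k - 2*sin(k) + 32*cos(k) + 2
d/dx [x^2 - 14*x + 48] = 2*x - 14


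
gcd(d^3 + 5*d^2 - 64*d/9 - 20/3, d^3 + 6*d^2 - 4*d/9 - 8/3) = d^2 + 20*d/3 + 4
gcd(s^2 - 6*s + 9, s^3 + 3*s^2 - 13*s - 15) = s - 3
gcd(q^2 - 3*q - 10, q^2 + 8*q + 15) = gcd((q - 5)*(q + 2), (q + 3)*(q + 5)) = 1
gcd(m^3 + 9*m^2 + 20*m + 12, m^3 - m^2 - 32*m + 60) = m + 6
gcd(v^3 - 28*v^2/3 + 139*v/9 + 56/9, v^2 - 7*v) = v - 7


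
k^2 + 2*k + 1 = (k + 1)^2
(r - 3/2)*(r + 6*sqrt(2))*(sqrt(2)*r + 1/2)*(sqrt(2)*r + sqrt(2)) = 2*r^4 - r^3 + 25*sqrt(2)*r^3/2 - 25*sqrt(2)*r^2/4 + 3*r^2 - 75*sqrt(2)*r/4 - 3*r - 9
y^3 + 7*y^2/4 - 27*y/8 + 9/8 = (y - 3/4)*(y - 1/2)*(y + 3)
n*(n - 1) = n^2 - n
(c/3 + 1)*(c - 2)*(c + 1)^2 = c^4/3 + c^3 - c^2 - 11*c/3 - 2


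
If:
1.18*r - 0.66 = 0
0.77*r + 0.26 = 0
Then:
No Solution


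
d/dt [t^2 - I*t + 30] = 2*t - I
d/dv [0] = 0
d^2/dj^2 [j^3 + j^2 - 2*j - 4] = 6*j + 2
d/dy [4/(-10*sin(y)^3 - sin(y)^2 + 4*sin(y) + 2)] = 8*(15*sin(y)^2 + sin(y) - 2)*cos(y)/(10*sin(y)^3 + sin(y)^2 - 4*sin(y) - 2)^2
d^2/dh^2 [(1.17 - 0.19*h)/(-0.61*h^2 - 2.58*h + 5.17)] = ((0.447 - 0.6954*h)*(0.61*h^2 + 2.58*h - 5.17) + (0.19*h - 1.17)*(1.22*h + 2.58)*(2.44*h + 5.16))/(0.61*h^2 + 2.58*h - 5.17)^3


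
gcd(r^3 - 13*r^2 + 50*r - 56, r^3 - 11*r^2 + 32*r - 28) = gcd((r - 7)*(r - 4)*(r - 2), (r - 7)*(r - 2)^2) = r^2 - 9*r + 14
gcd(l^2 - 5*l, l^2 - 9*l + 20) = l - 5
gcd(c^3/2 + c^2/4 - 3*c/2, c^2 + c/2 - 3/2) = 1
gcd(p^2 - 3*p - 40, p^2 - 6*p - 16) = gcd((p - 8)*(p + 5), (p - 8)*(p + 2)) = p - 8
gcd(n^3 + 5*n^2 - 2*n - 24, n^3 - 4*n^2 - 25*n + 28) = n + 4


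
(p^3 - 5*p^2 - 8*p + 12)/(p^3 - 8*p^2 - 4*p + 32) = (p^2 - 7*p + 6)/(p^2 - 10*p + 16)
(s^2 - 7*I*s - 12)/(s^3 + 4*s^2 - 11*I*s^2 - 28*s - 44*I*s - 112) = (s - 3*I)/(s^2 + s*(4 - 7*I) - 28*I)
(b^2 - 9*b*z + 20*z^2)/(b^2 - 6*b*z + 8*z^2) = (-b + 5*z)/(-b + 2*z)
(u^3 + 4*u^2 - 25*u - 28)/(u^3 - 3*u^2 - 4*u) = (u + 7)/u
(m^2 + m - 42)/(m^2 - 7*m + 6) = (m + 7)/(m - 1)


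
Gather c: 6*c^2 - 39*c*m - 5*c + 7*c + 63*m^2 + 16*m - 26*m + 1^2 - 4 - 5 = 6*c^2 + c*(2 - 39*m) + 63*m^2 - 10*m - 8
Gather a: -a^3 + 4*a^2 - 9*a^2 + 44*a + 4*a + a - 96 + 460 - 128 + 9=-a^3 - 5*a^2 + 49*a + 245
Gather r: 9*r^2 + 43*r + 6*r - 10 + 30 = 9*r^2 + 49*r + 20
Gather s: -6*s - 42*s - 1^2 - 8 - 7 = -48*s - 16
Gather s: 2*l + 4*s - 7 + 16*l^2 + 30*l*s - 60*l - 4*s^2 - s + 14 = 16*l^2 - 58*l - 4*s^2 + s*(30*l + 3) + 7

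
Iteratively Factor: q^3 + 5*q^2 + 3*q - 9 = (q + 3)*(q^2 + 2*q - 3) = (q + 3)^2*(q - 1)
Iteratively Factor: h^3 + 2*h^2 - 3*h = (h - 1)*(h^2 + 3*h) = (h - 1)*(h + 3)*(h)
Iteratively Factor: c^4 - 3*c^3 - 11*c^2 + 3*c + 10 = (c + 2)*(c^3 - 5*c^2 - c + 5) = (c - 1)*(c + 2)*(c^2 - 4*c - 5) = (c - 5)*(c - 1)*(c + 2)*(c + 1)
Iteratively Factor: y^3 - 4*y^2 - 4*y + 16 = (y - 4)*(y^2 - 4) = (y - 4)*(y + 2)*(y - 2)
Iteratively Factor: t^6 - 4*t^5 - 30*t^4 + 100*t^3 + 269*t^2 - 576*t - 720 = (t + 1)*(t^5 - 5*t^4 - 25*t^3 + 125*t^2 + 144*t - 720) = (t - 4)*(t + 1)*(t^4 - t^3 - 29*t^2 + 9*t + 180) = (t - 5)*(t - 4)*(t + 1)*(t^3 + 4*t^2 - 9*t - 36) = (t - 5)*(t - 4)*(t + 1)*(t + 4)*(t^2 - 9) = (t - 5)*(t - 4)*(t - 3)*(t + 1)*(t + 4)*(t + 3)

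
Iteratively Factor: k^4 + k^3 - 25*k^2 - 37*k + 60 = (k - 1)*(k^3 + 2*k^2 - 23*k - 60) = (k - 1)*(k + 4)*(k^2 - 2*k - 15) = (k - 1)*(k + 3)*(k + 4)*(k - 5)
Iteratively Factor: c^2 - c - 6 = (c + 2)*(c - 3)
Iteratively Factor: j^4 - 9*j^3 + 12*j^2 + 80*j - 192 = (j - 4)*(j^3 - 5*j^2 - 8*j + 48) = (j - 4)^2*(j^2 - j - 12) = (j - 4)^3*(j + 3)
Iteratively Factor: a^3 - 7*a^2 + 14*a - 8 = (a - 4)*(a^2 - 3*a + 2) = (a - 4)*(a - 1)*(a - 2)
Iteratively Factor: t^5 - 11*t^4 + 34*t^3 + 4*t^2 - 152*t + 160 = (t - 2)*(t^4 - 9*t^3 + 16*t^2 + 36*t - 80) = (t - 5)*(t - 2)*(t^3 - 4*t^2 - 4*t + 16) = (t - 5)*(t - 2)^2*(t^2 - 2*t - 8) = (t - 5)*(t - 4)*(t - 2)^2*(t + 2)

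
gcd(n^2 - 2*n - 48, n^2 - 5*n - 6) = 1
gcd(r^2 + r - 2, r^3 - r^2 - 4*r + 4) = r^2 + r - 2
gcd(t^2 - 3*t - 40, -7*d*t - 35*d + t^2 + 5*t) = t + 5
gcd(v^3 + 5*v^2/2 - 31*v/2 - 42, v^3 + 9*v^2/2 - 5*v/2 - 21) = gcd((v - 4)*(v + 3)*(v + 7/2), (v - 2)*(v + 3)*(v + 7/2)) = v^2 + 13*v/2 + 21/2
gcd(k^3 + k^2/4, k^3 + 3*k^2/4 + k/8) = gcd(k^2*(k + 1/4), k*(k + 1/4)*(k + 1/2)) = k^2 + k/4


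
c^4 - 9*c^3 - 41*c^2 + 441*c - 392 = (c - 8)*(c - 7)*(c - 1)*(c + 7)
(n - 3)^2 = n^2 - 6*n + 9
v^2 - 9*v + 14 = (v - 7)*(v - 2)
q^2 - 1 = (q - 1)*(q + 1)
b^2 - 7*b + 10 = (b - 5)*(b - 2)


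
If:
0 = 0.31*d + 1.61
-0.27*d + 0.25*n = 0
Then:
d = -5.19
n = -5.61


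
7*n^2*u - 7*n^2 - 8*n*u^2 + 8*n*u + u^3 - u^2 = (-7*n + u)*(-n + u)*(u - 1)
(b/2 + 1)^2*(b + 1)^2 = b^4/4 + 3*b^3/2 + 13*b^2/4 + 3*b + 1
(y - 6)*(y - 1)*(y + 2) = y^3 - 5*y^2 - 8*y + 12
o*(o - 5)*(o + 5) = o^3 - 25*o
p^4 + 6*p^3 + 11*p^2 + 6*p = p*(p + 1)*(p + 2)*(p + 3)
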